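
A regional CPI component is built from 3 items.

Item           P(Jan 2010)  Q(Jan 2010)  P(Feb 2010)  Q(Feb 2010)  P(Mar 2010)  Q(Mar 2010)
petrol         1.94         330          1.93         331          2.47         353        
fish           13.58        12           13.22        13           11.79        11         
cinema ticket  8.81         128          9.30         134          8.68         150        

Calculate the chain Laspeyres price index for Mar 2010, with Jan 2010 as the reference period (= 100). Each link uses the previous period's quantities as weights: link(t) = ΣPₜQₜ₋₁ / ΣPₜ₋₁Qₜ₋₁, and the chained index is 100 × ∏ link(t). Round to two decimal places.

106.71

Link Jan 2010→Feb 2010:
ΣP(Feb 2010)Q(Jan 2010) = 1.93×330 + 13.22×12 + 9.30×128 = 636.9 + 158.64 + 1190.4 = 1985.94
ΣP(Jan 2010)Q(Jan 2010) = 1.94×330 + 13.58×12 + 8.81×128 = 640.2 + 162.96 + 1127.68 = 1930.84
link = 1985.94/1930.84 = 1.028537
Link Feb 2010→Mar 2010:
ΣP(Mar 2010)Q(Feb 2010) = 2.47×331 + 11.79×13 + 8.68×134 = 817.57 + 153.27 + 1163.12 = 2133.96
ΣP(Feb 2010)Q(Feb 2010) = 1.93×331 + 13.22×13 + 9.30×134 = 638.83 + 171.86 + 1246.2 = 2056.89
link = 2133.96/2056.89 = 1.037469
Chained index = 100 × 1.028537 × 1.037469 = 106.7075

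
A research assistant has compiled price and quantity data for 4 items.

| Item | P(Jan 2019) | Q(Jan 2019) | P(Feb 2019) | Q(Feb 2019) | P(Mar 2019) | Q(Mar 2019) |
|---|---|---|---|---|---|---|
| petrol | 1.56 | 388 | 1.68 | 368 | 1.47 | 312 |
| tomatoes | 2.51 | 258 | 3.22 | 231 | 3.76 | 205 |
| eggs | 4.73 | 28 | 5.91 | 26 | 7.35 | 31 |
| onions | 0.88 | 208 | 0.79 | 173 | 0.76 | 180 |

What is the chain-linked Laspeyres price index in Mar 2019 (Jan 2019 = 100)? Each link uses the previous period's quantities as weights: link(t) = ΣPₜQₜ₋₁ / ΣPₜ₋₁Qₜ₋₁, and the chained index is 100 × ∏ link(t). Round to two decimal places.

121.14

Link Jan 2019→Feb 2019:
ΣP(Feb 2019)Q(Jan 2019) = 1.68×388 + 3.22×258 + 5.91×28 + 0.79×208 = 651.84 + 830.76 + 165.48 + 164.32 = 1812.4
ΣP(Jan 2019)Q(Jan 2019) = 1.56×388 + 2.51×258 + 4.73×28 + 0.88×208 = 605.28 + 647.58 + 132.44 + 183.04 = 1568.34
link = 1812.4/1568.34 = 1.155617
Link Feb 2019→Mar 2019:
ΣP(Mar 2019)Q(Feb 2019) = 1.47×368 + 3.76×231 + 7.35×26 + 0.76×173 = 540.96 + 868.56 + 191.1 + 131.48 = 1732.1
ΣP(Feb 2019)Q(Feb 2019) = 1.68×368 + 3.22×231 + 5.91×26 + 0.79×173 = 618.24 + 743.82 + 153.66 + 136.67 = 1652.39
link = 1732.1/1652.39 = 1.048239
Chained index = 100 × 1.155617 × 1.048239 = 121.1363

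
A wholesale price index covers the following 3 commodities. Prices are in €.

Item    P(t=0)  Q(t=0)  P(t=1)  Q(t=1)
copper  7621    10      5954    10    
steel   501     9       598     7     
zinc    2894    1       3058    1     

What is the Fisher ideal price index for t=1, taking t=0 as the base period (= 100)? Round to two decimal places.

Laspeyres component (base-period weights):
ΣP(t=1)Q(t=0) = 5954×10 + 598×9 + 3058×1 = 59540 + 5382 + 3058 = 67980
ΣP(t=0)Q(t=0) = 7621×10 + 501×9 + 2894×1 = 76210 + 4509 + 2894 = 83613
L = 67980 / 83613 × 100 = 81.3031
Paasche component (current-period weights):
ΣP(t=1)Q(t=1) = 5954×10 + 598×7 + 3058×1 = 59540 + 4186 + 3058 = 66784
ΣP(t=0)Q(t=1) = 7621×10 + 501×7 + 2894×1 = 76210 + 3507 + 2894 = 82611
P = 66784 / 82611 × 100 = 80.8415
Fisher = √(L × P) = √(81.3031 × 80.8415) = 81.0720

81.07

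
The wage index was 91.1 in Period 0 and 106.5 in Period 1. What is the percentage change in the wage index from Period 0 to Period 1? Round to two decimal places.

16.90%

Change = (106.5 − 91.1) / 91.1 × 100
       = 15.4 / 91.1 × 100 = 16.9045%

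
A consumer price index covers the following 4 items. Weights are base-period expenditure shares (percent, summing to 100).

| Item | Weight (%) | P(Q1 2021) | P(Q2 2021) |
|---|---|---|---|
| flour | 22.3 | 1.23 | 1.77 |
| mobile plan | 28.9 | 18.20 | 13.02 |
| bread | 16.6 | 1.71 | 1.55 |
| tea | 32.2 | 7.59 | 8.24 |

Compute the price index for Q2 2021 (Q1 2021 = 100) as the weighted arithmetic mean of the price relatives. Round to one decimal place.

102.8

flour: 22.3 × (1.77/1.23) = 22.3 × 1.439024 = 32.0902
mobile plan: 28.9 × (13.02/18.20) = 28.9 × 0.715385 = 20.6746
bread: 16.6 × (1.55/1.71) = 16.6 × 0.906433 = 15.0468
tea: 32.2 × (8.24/7.59) = 32.2 × 1.085639 = 34.9576
Index = Σ wᵢ·(p₁ᵢ/p₀ᵢ) = 32.0902 + 20.6746 + 15.0468 + 34.9576 = 102.7692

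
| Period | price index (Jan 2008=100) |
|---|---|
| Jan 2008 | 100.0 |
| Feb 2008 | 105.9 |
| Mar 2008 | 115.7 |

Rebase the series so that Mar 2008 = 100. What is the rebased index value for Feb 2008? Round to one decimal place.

Rebased(Feb 2008) = 105.9 / 115.7 × 100 = 91.5298

91.5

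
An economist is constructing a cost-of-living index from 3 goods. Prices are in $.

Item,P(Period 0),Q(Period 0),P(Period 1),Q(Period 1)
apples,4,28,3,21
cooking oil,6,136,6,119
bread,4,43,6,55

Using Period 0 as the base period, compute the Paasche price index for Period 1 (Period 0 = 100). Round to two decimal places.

108.74

Paasche price index uses current-period quantities as weights.
ΣP(Period 1)·Q(Period 1) = 3×21 + 6×119 + 6×55 = 63 + 714 + 330 = 1107
ΣP(Period 0)·Q(Period 1) = 4×21 + 6×119 + 4×55 = 84 + 714 + 220 = 1018
Index = 1107 / 1018 × 100 = 108.7426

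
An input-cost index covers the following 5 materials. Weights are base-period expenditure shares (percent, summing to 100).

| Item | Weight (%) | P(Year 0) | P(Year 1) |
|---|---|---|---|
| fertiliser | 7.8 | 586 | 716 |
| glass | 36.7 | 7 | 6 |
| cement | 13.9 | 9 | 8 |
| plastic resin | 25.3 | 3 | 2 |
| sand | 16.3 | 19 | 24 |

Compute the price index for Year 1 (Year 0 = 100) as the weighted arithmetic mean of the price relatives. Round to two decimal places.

fertiliser: 7.8 × (716/586) = 7.8 × 1.221843 = 9.5304
glass: 36.7 × (6/7) = 36.7 × 0.857143 = 31.4571
cement: 13.9 × (8/9) = 13.9 × 0.888889 = 12.3556
plastic resin: 25.3 × (2/3) = 25.3 × 0.666667 = 16.8667
sand: 16.3 × (24/19) = 16.3 × 1.263158 = 20.5895
Index = Σ wᵢ·(p₁ᵢ/p₀ᵢ) = 9.5304 + 31.4571 + 12.3556 + 16.8667 + 20.5895 = 90.7992

90.80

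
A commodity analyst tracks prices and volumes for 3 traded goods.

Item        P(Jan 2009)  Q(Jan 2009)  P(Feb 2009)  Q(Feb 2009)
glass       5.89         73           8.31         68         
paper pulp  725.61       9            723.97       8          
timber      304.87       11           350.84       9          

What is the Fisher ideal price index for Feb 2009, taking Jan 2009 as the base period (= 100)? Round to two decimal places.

106.39

Laspeyres component (base-period weights):
ΣP(Feb 2009)Q(Jan 2009) = 8.31×73 + 723.97×9 + 350.84×11 = 606.63 + 6515.73 + 3859.24 = 10981.6
ΣP(Jan 2009)Q(Jan 2009) = 5.89×73 + 725.61×9 + 304.87×11 = 429.97 + 6530.49 + 3353.57 = 10314.03
L = 10981.6 / 10314.03 × 100 = 106.4724
Paasche component (current-period weights):
ΣP(Feb 2009)Q(Feb 2009) = 8.31×68 + 723.97×8 + 350.84×9 = 565.08 + 5791.76 + 3157.56 = 9514.4
ΣP(Jan 2009)Q(Feb 2009) = 5.89×68 + 725.61×8 + 304.87×9 = 400.52 + 5804.88 + 2743.83 = 8949.23
P = 9514.4 / 8949.23 × 100 = 106.3153
Fisher = √(L × P) = √(106.4724 × 106.3153) = 106.3938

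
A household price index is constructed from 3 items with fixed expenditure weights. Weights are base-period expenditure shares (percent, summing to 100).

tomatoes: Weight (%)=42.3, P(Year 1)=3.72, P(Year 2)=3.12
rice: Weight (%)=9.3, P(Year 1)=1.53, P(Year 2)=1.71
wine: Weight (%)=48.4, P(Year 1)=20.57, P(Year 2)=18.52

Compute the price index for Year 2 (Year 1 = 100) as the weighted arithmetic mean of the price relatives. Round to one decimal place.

89.4

tomatoes: 42.3 × (3.12/3.72) = 42.3 × 0.838710 = 35.4774
rice: 9.3 × (1.71/1.53) = 9.3 × 1.117647 = 10.3941
wine: 48.4 × (18.52/20.57) = 48.4 × 0.900340 = 43.5765
Index = Σ wᵢ·(p₁ᵢ/p₀ᵢ) = 35.4774 + 10.3941 + 43.5765 = 89.4480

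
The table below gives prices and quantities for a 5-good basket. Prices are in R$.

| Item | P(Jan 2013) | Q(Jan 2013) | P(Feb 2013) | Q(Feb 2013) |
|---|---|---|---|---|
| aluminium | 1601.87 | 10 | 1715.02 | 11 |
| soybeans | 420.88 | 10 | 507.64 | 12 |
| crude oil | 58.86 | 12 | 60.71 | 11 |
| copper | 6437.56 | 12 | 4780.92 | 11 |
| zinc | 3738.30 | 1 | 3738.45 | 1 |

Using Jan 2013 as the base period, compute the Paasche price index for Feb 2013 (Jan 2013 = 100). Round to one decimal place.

83.7

Paasche price index uses current-period quantities as weights.
ΣP(Feb 2013)·Q(Feb 2013) = 1715.02×11 + 507.64×12 + 60.71×11 + 4780.92×11 + 3738.45×1 = 18865.22 + 6091.68 + 667.81 + 52590.12 + 3738.45 = 81953.28
ΣP(Jan 2013)·Q(Feb 2013) = 1601.87×11 + 420.88×12 + 58.86×11 + 6437.56×11 + 3738.30×1 = 17620.57 + 5050.56 + 647.46 + 70813.16 + 3738.3 = 97870.05
Index = 81953.28 / 97870.05 × 100 = 83.7368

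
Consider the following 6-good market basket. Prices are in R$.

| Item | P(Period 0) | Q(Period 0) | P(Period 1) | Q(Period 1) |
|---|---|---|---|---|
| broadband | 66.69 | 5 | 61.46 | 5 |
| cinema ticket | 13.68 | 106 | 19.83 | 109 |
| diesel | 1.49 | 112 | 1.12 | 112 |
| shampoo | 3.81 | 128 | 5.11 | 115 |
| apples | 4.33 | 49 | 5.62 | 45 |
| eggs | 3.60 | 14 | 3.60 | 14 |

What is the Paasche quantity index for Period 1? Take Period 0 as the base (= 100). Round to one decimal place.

99.2

Paasche quantity index uses current-period prices as weights.
ΣP(Period 1)·Q(Period 1) = 61.46×5 + 19.83×109 + 1.12×112 + 5.11×115 + 5.62×45 + 3.60×14 = 307.3 + 2161.47 + 125.44 + 587.65 + 252.9 + 50.4 = 3485.16
ΣP(Period 1)·Q(Period 0) = 61.46×5 + 19.83×106 + 1.12×112 + 5.11×128 + 5.62×49 + 3.60×14 = 307.3 + 2101.98 + 125.44 + 654.08 + 275.38 + 50.4 = 3514.58
Index = 3485.16 / 3514.58 × 100 = 99.1629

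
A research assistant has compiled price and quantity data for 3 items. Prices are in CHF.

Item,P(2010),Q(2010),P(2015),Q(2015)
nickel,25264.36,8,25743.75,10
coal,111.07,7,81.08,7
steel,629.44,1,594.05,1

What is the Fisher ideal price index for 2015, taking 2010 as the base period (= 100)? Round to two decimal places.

101.78

Laspeyres component (base-period weights):
ΣP(2015)Q(2010) = 25743.75×8 + 81.08×7 + 594.05×1 = 205950 + 567.56 + 594.05 = 207111.61
ΣP(2010)Q(2010) = 25264.36×8 + 111.07×7 + 629.44×1 = 202114.88 + 777.49 + 629.44 = 203521.81
L = 207111.61 / 203521.81 × 100 = 101.7638
Paasche component (current-period weights):
ΣP(2015)Q(2015) = 25743.75×10 + 81.08×7 + 594.05×1 = 257437.5 + 567.56 + 594.05 = 258599.11
ΣP(2010)Q(2015) = 25264.36×10 + 111.07×7 + 629.44×1 = 252643.6 + 777.49 + 629.44 = 254050.53
P = 258599.11 / 254050.53 × 100 = 101.7904
Fisher = √(L × P) = √(101.7638 × 101.7904) = 101.7771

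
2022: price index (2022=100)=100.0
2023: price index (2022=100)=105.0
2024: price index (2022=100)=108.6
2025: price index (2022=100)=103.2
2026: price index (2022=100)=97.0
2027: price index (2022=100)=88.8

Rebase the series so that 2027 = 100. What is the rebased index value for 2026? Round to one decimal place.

109.2

Rebased(2026) = 97.0 / 88.8 × 100 = 109.2342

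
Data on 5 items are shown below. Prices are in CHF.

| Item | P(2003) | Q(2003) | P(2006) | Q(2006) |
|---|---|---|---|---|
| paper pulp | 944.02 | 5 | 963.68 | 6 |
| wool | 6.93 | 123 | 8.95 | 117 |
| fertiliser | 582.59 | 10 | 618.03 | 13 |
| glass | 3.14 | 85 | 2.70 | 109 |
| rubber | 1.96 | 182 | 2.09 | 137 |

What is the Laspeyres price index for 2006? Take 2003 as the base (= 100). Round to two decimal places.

Laspeyres price index uses base-period quantities as weights.
ΣP(2006)·Q(2003) = 963.68×5 + 8.95×123 + 618.03×10 + 2.70×85 + 2.09×182 = 4818.4 + 1100.85 + 6180.3 + 229.5 + 380.38 = 12709.43
ΣP(2003)·Q(2003) = 944.02×5 + 6.93×123 + 582.59×10 + 3.14×85 + 1.96×182 = 4720.1 + 852.39 + 5825.9 + 266.9 + 356.72 = 12022.01
Index = 12709.43 / 12022.01 × 100 = 105.7180

105.72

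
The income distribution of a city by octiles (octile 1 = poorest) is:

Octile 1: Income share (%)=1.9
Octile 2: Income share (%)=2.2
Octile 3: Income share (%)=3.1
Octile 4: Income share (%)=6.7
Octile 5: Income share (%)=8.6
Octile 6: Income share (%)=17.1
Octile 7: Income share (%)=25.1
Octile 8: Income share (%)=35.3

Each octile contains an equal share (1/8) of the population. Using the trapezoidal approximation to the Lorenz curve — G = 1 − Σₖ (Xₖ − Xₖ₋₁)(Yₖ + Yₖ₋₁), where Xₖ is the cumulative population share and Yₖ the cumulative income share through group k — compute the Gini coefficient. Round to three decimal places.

0.490

Cumulative income shares Yₖ: 0.0190, 0.0410, 0.0720, 0.1390, 0.2250, 0.3960, 0.6470, 1.0000
Σ (Xₖ−Xₖ₋₁)(Yₖ+Yₖ₋₁) = (1/8)(0.0190+0.0000) + (1/8)(0.0410+0.0190) + (1/8)(0.0720+0.0410) + (1/8)(0.1390+0.0720) + (1/8)(0.2250+0.1390) + (1/8)(0.3960+0.2250) + (1/8)(0.6470+0.3960) + (1/8)(1.0000+0.6470)
  = 0.0024 + 0.0075 + 0.0141 + 0.0264 + 0.0455 + 0.0776 + 0.1304 + 0.2059 = 0.5098
G = 1 − 0.5098 = 0.4902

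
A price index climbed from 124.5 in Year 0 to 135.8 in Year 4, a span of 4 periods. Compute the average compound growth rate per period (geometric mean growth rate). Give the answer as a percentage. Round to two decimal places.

Growth factor = (135.8/124.5)^(1/4) = (1.090763)^(1/4) = 1.021957
Growth rate = 1.021957 − 1 = 0.021957 = 2.1957%

2.20%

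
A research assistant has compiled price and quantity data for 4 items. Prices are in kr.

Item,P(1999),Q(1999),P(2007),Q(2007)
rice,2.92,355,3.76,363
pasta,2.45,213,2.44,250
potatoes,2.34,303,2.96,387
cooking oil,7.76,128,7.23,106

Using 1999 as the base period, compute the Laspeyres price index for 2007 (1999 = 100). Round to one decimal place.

112.8

Laspeyres price index uses base-period quantities as weights.
ΣP(2007)·Q(1999) = 3.76×355 + 2.44×213 + 2.96×303 + 7.23×128 = 1334.8 + 519.72 + 896.88 + 925.44 = 3676.84
ΣP(1999)·Q(1999) = 2.92×355 + 2.45×213 + 2.34×303 + 7.76×128 = 1036.6 + 521.85 + 709.02 + 993.28 = 3260.75
Index = 3676.84 / 3260.75 × 100 = 112.7606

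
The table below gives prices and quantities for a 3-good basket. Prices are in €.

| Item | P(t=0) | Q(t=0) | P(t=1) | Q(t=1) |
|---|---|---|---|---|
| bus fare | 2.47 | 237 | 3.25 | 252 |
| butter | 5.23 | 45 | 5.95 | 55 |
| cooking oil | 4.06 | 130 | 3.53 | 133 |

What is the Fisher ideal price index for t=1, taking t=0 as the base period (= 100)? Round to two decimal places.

Laspeyres component (base-period weights):
ΣP(t=1)Q(t=0) = 3.25×237 + 5.95×45 + 3.53×130 = 770.25 + 267.75 + 458.9 = 1496.9
ΣP(t=0)Q(t=0) = 2.47×237 + 5.23×45 + 4.06×130 = 585.39 + 235.35 + 527.8 = 1348.54
L = 1496.9 / 1348.54 × 100 = 111.0015
Paasche component (current-period weights):
ΣP(t=1)Q(t=1) = 3.25×252 + 5.95×55 + 3.53×133 = 819 + 327.25 + 469.49 = 1615.74
ΣP(t=0)Q(t=1) = 2.47×252 + 5.23×55 + 4.06×133 = 622.44 + 287.65 + 539.98 = 1450.07
P = 1615.74 / 1450.07 × 100 = 111.4250
Fisher = √(L × P) = √(111.0015 × 111.4250) = 111.2130

111.21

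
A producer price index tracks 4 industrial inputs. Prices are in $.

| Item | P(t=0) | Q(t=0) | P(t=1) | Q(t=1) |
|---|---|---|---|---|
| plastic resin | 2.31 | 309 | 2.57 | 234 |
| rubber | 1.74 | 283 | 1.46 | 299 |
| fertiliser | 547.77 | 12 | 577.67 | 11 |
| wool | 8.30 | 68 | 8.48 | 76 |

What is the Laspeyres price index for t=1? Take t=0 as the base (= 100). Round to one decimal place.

Laspeyres price index uses base-period quantities as weights.
ΣP(t=1)·Q(t=0) = 2.57×309 + 1.46×283 + 577.67×12 + 8.48×68 = 794.13 + 413.18 + 6932.04 + 576.64 = 8715.99
ΣP(t=0)·Q(t=0) = 2.31×309 + 1.74×283 + 547.77×12 + 8.30×68 = 713.79 + 492.42 + 6573.24 + 564.4 = 8343.85
Index = 8715.99 / 8343.85 × 100 = 104.4601

104.5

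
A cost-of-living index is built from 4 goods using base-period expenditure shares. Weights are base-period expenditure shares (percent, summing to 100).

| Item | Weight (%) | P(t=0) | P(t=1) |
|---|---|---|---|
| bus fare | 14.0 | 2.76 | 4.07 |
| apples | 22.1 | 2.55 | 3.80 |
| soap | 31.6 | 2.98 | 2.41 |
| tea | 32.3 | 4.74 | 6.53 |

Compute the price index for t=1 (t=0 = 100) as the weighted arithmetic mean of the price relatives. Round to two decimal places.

bus fare: 14.0 × (4.07/2.76) = 14.0 × 1.474638 = 20.6449
apples: 22.1 × (3.80/2.55) = 22.1 × 1.490196 = 32.9333
soap: 31.6 × (2.41/2.98) = 31.6 × 0.808725 = 25.5557
tea: 32.3 × (6.53/4.74) = 32.3 × 1.377637 = 44.4977
Index = Σ wᵢ·(p₁ᵢ/p₀ᵢ) = 20.6449 + 32.9333 + 25.5557 + 44.4977 = 123.6316

123.63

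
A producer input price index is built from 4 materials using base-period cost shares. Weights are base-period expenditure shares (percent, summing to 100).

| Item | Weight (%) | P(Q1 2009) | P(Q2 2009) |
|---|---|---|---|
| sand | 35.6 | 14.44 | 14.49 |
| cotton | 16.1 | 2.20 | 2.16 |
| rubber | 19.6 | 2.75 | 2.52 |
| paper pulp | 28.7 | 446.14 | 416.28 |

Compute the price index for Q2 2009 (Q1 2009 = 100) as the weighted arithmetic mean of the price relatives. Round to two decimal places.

96.27

sand: 35.6 × (14.49/14.44) = 35.6 × 1.003463 = 35.7233
cotton: 16.1 × (2.16/2.20) = 16.1 × 0.981818 = 15.8073
rubber: 19.6 × (2.52/2.75) = 19.6 × 0.916364 = 17.9607
paper pulp: 28.7 × (416.28/446.14) = 28.7 × 0.933070 = 26.7791
Index = Σ wᵢ·(p₁ᵢ/p₀ᵢ) = 35.7233 + 15.8073 + 17.9607 + 26.7791 = 96.2704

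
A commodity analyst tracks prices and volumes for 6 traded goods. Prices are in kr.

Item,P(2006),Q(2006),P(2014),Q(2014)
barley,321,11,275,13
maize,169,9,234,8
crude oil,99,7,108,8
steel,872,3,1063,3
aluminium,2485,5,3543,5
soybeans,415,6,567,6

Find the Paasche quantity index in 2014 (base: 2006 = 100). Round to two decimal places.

101.40

Paasche quantity index uses current-period prices as weights.
ΣP(2014)·Q(2014) = 275×13 + 234×8 + 108×8 + 1063×3 + 3543×5 + 567×6 = 3575 + 1872 + 864 + 3189 + 17715 + 3402 = 30617
ΣP(2014)·Q(2006) = 275×11 + 234×9 + 108×7 + 1063×3 + 3543×5 + 567×6 = 3025 + 2106 + 756 + 3189 + 17715 + 3402 = 30193
Index = 30617 / 30193 × 100 = 101.4043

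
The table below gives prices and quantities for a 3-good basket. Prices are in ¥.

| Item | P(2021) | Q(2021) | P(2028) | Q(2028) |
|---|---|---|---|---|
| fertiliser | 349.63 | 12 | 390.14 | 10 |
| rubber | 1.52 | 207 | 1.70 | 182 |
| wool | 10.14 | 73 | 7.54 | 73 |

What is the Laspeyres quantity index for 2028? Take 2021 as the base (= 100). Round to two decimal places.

Laspeyres quantity index uses base-period prices as weights.
ΣP(2021)·Q(2028) = 349.63×10 + 1.52×182 + 10.14×73 = 3496.3 + 276.64 + 740.22 = 4513.16
ΣP(2021)·Q(2021) = 349.63×12 + 1.52×207 + 10.14×73 = 4195.56 + 314.64 + 740.22 = 5250.42
Index = 4513.16 / 5250.42 × 100 = 85.9581

85.96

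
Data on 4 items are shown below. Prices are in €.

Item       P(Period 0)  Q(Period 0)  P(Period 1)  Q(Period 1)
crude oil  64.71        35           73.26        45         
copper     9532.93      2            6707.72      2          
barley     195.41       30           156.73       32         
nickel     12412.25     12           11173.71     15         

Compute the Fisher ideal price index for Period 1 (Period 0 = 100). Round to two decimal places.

Laspeyres component (base-period weights):
ΣP(Period 1)Q(Period 0) = 73.26×35 + 6707.72×2 + 156.73×30 + 11173.71×12 = 2564.1 + 13415.44 + 4701.9 + 134084.52 = 154765.96
ΣP(Period 0)Q(Period 0) = 64.71×35 + 9532.93×2 + 195.41×30 + 12412.25×12 = 2264.85 + 19065.86 + 5862.3 + 148947 = 176140.01
L = 154765.96 / 176140.01 × 100 = 87.8653
Paasche component (current-period weights):
ΣP(Period 1)Q(Period 1) = 73.26×45 + 6707.72×2 + 156.73×32 + 11173.71×15 = 3296.7 + 13415.44 + 5015.36 + 167605.65 = 189333.15
ΣP(Period 0)Q(Period 1) = 64.71×45 + 9532.93×2 + 195.41×32 + 12412.25×15 = 2911.95 + 19065.86 + 6253.12 + 186183.75 = 214414.68
P = 189333.15 / 214414.68 × 100 = 88.3023
Fisher = √(L × P) = √(87.8653 × 88.3023) = 88.0835

88.08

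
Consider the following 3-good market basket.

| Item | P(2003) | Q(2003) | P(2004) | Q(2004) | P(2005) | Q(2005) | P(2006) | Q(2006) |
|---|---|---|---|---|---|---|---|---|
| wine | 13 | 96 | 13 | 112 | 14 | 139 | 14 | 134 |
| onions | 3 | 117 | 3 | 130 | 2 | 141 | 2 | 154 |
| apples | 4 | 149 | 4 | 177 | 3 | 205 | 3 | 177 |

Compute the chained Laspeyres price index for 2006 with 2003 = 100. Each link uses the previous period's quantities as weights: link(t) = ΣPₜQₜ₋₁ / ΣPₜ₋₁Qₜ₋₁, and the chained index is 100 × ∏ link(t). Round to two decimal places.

Link 2003→2004:
ΣP(2004)Q(2003) = 13×96 + 3×117 + 4×149 = 1248 + 351 + 596 = 2195
ΣP(2003)Q(2003) = 13×96 + 3×117 + 4×149 = 1248 + 351 + 596 = 2195
link = 2195/2195 = 1.000000
Link 2004→2005:
ΣP(2005)Q(2004) = 14×112 + 2×130 + 3×177 = 1568 + 260 + 531 = 2359
ΣP(2004)Q(2004) = 13×112 + 3×130 + 4×177 = 1456 + 390 + 708 = 2554
link = 2359/2554 = 0.923649
Link 2005→2006:
ΣP(2006)Q(2005) = 14×139 + 2×141 + 3×205 = 1946 + 282 + 615 = 2843
ΣP(2005)Q(2005) = 14×139 + 2×141 + 3×205 = 1946 + 282 + 615 = 2843
link = 2843/2843 = 1.000000
Chained index = 100 × 1.000000 × 0.923649 × 1.000000 = 92.3649

92.36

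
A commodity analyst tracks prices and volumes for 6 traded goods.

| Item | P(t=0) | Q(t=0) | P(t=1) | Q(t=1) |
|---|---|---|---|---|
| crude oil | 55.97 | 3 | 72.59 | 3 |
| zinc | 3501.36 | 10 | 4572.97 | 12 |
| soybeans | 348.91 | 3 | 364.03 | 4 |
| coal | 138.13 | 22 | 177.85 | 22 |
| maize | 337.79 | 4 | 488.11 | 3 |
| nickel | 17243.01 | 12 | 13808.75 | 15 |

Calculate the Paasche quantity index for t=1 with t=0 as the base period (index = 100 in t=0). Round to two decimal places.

Paasche quantity index uses current-period prices as weights.
ΣP(t=1)·Q(t=1) = 72.59×3 + 4572.97×12 + 364.03×4 + 177.85×22 + 488.11×3 + 13808.75×15 = 217.77 + 54875.64 + 1456.12 + 3912.7 + 1464.33 + 207131.25 = 269057.81
ΣP(t=1)·Q(t=0) = 72.59×3 + 4572.97×10 + 364.03×3 + 177.85×22 + 488.11×4 + 13808.75×12 = 217.77 + 45729.7 + 1092.09 + 3912.7 + 1952.44 + 165705 = 218609.7
Index = 269057.81 / 218609.7 × 100 = 123.0768

123.08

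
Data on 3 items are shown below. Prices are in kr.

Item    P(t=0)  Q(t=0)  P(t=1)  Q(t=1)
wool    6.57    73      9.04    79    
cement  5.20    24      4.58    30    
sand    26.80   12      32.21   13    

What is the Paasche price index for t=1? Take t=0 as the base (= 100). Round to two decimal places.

124.12

Paasche price index uses current-period quantities as weights.
ΣP(t=1)·Q(t=1) = 9.04×79 + 4.58×30 + 32.21×13 = 714.16 + 137.4 + 418.73 = 1270.29
ΣP(t=0)·Q(t=1) = 6.57×79 + 5.20×30 + 26.80×13 = 519.03 + 156 + 348.4 = 1023.43
Index = 1270.29 / 1023.43 × 100 = 124.1208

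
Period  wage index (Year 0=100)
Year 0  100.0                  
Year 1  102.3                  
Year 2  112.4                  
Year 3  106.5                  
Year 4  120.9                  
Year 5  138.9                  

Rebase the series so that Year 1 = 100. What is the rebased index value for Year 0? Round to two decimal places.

Rebased(Year 0) = 100.0 / 102.3 × 100 = 97.7517

97.75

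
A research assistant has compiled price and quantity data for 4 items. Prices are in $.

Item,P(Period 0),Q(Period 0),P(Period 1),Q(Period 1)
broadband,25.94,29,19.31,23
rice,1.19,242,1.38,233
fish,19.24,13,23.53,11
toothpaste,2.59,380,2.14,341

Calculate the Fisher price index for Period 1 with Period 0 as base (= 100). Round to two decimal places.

Laspeyres component (base-period weights):
ΣP(Period 1)Q(Period 0) = 19.31×29 + 1.38×242 + 23.53×13 + 2.14×380 = 559.99 + 333.96 + 305.89 + 813.2 = 2013.04
ΣP(Period 0)Q(Period 0) = 25.94×29 + 1.19×242 + 19.24×13 + 2.59×380 = 752.26 + 287.98 + 250.12 + 984.2 = 2274.56
L = 2013.04 / 2274.56 × 100 = 88.5024
Paasche component (current-period weights):
ΣP(Period 1)Q(Period 1) = 19.31×23 + 1.38×233 + 23.53×11 + 2.14×341 = 444.13 + 321.54 + 258.83 + 729.74 = 1754.24
ΣP(Period 0)Q(Period 1) = 25.94×23 + 1.19×233 + 19.24×11 + 2.59×341 = 596.62 + 277.27 + 211.64 + 883.19 = 1968.72
P = 1754.24 / 1968.72 × 100 = 89.1056
Fisher = √(L × P) = √(88.5024 × 89.1056) = 88.8035

88.80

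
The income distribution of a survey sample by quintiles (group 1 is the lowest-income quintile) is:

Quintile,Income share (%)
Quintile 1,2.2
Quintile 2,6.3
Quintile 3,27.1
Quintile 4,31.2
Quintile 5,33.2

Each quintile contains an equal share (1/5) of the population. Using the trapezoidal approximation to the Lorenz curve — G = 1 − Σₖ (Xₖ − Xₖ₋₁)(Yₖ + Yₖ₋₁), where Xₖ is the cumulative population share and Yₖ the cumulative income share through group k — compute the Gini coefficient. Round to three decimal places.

0.348

Cumulative income shares Yₖ: 0.0220, 0.0850, 0.3560, 0.6680, 1.0000
Σ (Xₖ−Xₖ₋₁)(Yₖ+Yₖ₋₁) = (1/5)(0.0220+0.0000) + (1/5)(0.0850+0.0220) + (1/5)(0.3560+0.0850) + (1/5)(0.6680+0.3560) + (1/5)(1.0000+0.6680)
  = 0.0044 + 0.0214 + 0.0882 + 0.2048 + 0.3336 = 0.6524
G = 1 − 0.6524 = 0.3476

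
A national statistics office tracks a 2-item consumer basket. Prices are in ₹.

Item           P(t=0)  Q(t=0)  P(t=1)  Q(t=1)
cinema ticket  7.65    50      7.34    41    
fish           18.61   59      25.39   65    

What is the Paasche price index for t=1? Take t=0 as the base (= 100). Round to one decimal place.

128.1

Paasche price index uses current-period quantities as weights.
ΣP(t=1)·Q(t=1) = 7.34×41 + 25.39×65 = 300.94 + 1650.35 = 1951.29
ΣP(t=0)·Q(t=1) = 7.65×41 + 18.61×65 = 313.65 + 1209.65 = 1523.3
Index = 1951.29 / 1523.3 × 100 = 128.0962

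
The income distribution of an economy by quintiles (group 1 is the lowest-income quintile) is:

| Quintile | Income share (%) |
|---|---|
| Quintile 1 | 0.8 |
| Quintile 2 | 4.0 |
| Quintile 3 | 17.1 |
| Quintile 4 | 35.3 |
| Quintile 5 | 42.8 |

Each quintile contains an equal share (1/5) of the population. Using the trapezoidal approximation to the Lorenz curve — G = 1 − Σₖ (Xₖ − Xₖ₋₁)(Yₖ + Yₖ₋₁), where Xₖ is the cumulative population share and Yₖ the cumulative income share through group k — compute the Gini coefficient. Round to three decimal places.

Cumulative income shares Yₖ: 0.0080, 0.0480, 0.2190, 0.5720, 1.0000
Σ (Xₖ−Xₖ₋₁)(Yₖ+Yₖ₋₁) = (1/5)(0.0080+0.0000) + (1/5)(0.0480+0.0080) + (1/5)(0.2190+0.0480) + (1/5)(0.5720+0.2190) + (1/5)(1.0000+0.5720)
  = 0.0016 + 0.0112 + 0.0534 + 0.1582 + 0.3144 = 0.5388
G = 1 − 0.5388 = 0.4612

0.461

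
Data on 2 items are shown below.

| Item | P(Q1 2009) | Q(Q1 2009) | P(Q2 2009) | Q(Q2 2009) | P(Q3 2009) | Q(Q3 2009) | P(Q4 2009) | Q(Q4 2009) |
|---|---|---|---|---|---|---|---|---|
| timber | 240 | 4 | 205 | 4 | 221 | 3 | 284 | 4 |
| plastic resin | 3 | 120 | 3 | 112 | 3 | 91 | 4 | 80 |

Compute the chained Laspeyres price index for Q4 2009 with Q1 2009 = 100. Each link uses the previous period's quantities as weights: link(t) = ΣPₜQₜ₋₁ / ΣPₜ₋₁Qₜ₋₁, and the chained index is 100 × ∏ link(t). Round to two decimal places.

122.57

Link Q1 2009→Q2 2009:
ΣP(Q2 2009)Q(Q1 2009) = 205×4 + 3×120 = 820 + 360 = 1180
ΣP(Q1 2009)Q(Q1 2009) = 240×4 + 3×120 = 960 + 360 = 1320
link = 1180/1320 = 0.893939
Link Q2 2009→Q3 2009:
ΣP(Q3 2009)Q(Q2 2009) = 221×4 + 3×112 = 884 + 336 = 1220
ΣP(Q2 2009)Q(Q2 2009) = 205×4 + 3×112 = 820 + 336 = 1156
link = 1220/1156 = 1.055363
Link Q3 2009→Q4 2009:
ΣP(Q4 2009)Q(Q3 2009) = 284×3 + 4×91 = 852 + 364 = 1216
ΣP(Q3 2009)Q(Q3 2009) = 221×3 + 3×91 = 663 + 273 = 936
link = 1216/936 = 1.299145
Chained index = 100 × 0.893939 × 1.055363 × 1.299145 = 122.5654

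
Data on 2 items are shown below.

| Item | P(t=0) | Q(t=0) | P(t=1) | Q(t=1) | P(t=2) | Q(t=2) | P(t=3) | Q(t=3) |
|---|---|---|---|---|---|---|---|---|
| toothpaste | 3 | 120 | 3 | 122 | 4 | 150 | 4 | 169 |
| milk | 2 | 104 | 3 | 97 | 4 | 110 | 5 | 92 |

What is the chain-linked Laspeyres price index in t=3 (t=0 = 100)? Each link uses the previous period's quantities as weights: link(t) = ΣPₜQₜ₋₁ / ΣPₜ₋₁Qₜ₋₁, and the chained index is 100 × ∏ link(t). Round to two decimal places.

Link t=0→t=1:
ΣP(t=1)Q(t=0) = 3×120 + 3×104 = 360 + 312 = 672
ΣP(t=0)Q(t=0) = 3×120 + 2×104 = 360 + 208 = 568
link = 672/568 = 1.183099
Link t=1→t=2:
ΣP(t=2)Q(t=1) = 4×122 + 4×97 = 488 + 388 = 876
ΣP(t=1)Q(t=1) = 3×122 + 3×97 = 366 + 291 = 657
link = 876/657 = 1.333333
Link t=2→t=3:
ΣP(t=3)Q(t=2) = 4×150 + 5×110 = 600 + 550 = 1150
ΣP(t=2)Q(t=2) = 4×150 + 4×110 = 600 + 440 = 1040
link = 1150/1040 = 1.105769
Chained index = 100 × 1.183099 × 1.333333 × 1.105769 = 174.4312

174.43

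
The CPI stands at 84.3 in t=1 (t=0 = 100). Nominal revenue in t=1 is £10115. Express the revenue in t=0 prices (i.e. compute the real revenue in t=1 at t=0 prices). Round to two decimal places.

Real = Nominal ÷ (Index/100) = 10115 ÷ (84.3/100)
     = 10115 ÷ 0.843 = 11998.8138

11998.81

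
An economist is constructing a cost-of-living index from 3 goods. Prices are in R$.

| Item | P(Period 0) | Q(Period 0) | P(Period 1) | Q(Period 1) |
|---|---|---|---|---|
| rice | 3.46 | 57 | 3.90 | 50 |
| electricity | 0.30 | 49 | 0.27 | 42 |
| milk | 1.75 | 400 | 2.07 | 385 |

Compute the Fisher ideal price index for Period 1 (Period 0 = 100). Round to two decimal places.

116.69

Laspeyres component (base-period weights):
ΣP(Period 1)Q(Period 0) = 3.90×57 + 0.27×49 + 2.07×400 = 222.3 + 13.23 + 828 = 1063.53
ΣP(Period 0)Q(Period 0) = 3.46×57 + 0.30×49 + 1.75×400 = 197.22 + 14.7 + 700 = 911.92
L = 1063.53 / 911.92 × 100 = 116.6254
Paasche component (current-period weights):
ΣP(Period 1)Q(Period 1) = 3.90×50 + 0.27×42 + 2.07×385 = 195 + 11.34 + 796.95 = 1003.29
ΣP(Period 0)Q(Period 1) = 3.46×50 + 0.30×42 + 1.75×385 = 173 + 12.6 + 673.75 = 859.35
P = 1003.29 / 859.35 × 100 = 116.7499
Fisher = √(L × P) = √(116.6254 × 116.7499) = 116.6876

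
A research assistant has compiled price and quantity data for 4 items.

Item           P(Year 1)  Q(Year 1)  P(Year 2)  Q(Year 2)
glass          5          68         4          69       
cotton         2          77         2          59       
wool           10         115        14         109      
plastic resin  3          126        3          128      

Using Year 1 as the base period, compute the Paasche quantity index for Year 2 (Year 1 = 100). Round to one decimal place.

95.4

Paasche quantity index uses current-period prices as weights.
ΣP(Year 2)·Q(Year 2) = 4×69 + 2×59 + 14×109 + 3×128 = 276 + 118 + 1526 + 384 = 2304
ΣP(Year 2)·Q(Year 1) = 4×68 + 2×77 + 14×115 + 3×126 = 272 + 154 + 1610 + 378 = 2414
Index = 2304 / 2414 × 100 = 95.4432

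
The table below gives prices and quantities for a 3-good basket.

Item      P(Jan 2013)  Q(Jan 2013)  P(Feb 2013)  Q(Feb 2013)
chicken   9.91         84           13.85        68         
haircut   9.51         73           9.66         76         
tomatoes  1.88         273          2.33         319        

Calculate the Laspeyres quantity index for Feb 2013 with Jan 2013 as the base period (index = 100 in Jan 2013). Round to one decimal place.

97.9

Laspeyres quantity index uses base-period prices as weights.
ΣP(Jan 2013)·Q(Feb 2013) = 9.91×68 + 9.51×76 + 1.88×319 = 673.88 + 722.76 + 599.72 = 1996.36
ΣP(Jan 2013)·Q(Jan 2013) = 9.91×84 + 9.51×73 + 1.88×273 = 832.44 + 694.23 + 513.24 = 2039.91
Index = 1996.36 / 2039.91 × 100 = 97.8651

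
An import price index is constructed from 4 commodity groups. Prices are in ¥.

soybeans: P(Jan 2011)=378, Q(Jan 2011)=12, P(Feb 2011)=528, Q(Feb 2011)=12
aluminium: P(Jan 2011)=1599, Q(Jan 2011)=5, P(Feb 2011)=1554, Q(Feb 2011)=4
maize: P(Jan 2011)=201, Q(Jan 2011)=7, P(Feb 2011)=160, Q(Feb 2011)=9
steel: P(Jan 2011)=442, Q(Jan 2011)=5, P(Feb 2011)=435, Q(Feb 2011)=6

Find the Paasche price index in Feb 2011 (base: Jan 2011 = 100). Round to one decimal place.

107.9

Paasche price index uses current-period quantities as weights.
ΣP(Feb 2011)·Q(Feb 2011) = 528×12 + 1554×4 + 160×9 + 435×6 = 6336 + 6216 + 1440 + 2610 = 16602
ΣP(Jan 2011)·Q(Feb 2011) = 378×12 + 1599×4 + 201×9 + 442×6 = 4536 + 6396 + 1809 + 2652 = 15393
Index = 16602 / 15393 × 100 = 107.8542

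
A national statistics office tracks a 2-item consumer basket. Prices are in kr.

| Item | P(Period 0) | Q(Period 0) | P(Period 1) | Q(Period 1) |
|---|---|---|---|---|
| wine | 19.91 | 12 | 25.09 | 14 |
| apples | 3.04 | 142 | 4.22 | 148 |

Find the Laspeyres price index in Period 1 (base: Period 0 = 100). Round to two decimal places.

Laspeyres price index uses base-period quantities as weights.
ΣP(Period 1)·Q(Period 0) = 25.09×12 + 4.22×142 = 301.08 + 599.24 = 900.32
ΣP(Period 0)·Q(Period 0) = 19.91×12 + 3.04×142 = 238.92 + 431.68 = 670.6
Index = 900.32 / 670.6 × 100 = 134.2559

134.26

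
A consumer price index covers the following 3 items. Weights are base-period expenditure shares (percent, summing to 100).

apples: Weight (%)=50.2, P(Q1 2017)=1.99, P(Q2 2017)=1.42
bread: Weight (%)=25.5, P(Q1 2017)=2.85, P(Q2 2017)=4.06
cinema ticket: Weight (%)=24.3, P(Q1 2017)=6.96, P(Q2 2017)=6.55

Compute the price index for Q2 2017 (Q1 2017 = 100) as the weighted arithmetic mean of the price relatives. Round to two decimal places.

95.02

apples: 50.2 × (1.42/1.99) = 50.2 × 0.713568 = 35.8211
bread: 25.5 × (4.06/2.85) = 25.5 × 1.424561 = 36.3263
cinema ticket: 24.3 × (6.55/6.96) = 24.3 × 0.941092 = 22.8685
Index = Σ wᵢ·(p₁ᵢ/p₀ᵢ) = 35.8211 + 36.3263 + 22.8685 = 95.0160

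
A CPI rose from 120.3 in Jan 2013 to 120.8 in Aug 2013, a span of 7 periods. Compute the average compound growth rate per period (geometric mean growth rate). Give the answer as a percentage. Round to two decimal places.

0.06%

Growth factor = (120.8/120.3)^(1/7) = (1.004156)^(1/7) = 1.000593
Growth rate = 1.000593 − 1 = 0.000593 = 0.0593%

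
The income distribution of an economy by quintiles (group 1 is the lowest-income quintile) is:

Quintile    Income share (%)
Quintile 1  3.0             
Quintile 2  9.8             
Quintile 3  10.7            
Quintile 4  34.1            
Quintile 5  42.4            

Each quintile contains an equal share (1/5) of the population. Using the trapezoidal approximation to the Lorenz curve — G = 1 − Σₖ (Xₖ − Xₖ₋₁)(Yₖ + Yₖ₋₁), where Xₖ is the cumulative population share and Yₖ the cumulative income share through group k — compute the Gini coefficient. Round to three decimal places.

Cumulative income shares Yₖ: 0.0300, 0.1280, 0.2350, 0.5760, 1.0000
Σ (Xₖ−Xₖ₋₁)(Yₖ+Yₖ₋₁) = (1/5)(0.0300+0.0000) + (1/5)(0.1280+0.0300) + (1/5)(0.2350+0.1280) + (1/5)(0.5760+0.2350) + (1/5)(1.0000+0.5760)
  = 0.0060 + 0.0316 + 0.0726 + 0.1622 + 0.3152 = 0.5876
G = 1 − 0.5876 = 0.4124

0.412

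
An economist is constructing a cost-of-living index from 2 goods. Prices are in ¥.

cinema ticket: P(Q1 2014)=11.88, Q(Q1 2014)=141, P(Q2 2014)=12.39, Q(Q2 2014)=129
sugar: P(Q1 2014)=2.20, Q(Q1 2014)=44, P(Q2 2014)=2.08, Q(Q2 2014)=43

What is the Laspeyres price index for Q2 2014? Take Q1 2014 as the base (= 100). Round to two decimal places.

Laspeyres price index uses base-period quantities as weights.
ΣP(Q2 2014)·Q(Q1 2014) = 12.39×141 + 2.08×44 = 1746.99 + 91.52 = 1838.51
ΣP(Q1 2014)·Q(Q1 2014) = 11.88×141 + 2.20×44 = 1675.08 + 96.8 = 1771.88
Index = 1838.51 / 1771.88 × 100 = 103.7604

103.76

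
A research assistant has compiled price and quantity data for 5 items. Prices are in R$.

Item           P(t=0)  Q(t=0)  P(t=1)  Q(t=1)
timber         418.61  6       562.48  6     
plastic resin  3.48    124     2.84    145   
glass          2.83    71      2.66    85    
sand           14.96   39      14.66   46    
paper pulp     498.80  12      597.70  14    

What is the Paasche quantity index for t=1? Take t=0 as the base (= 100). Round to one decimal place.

Paasche quantity index uses current-period prices as weights.
ΣP(t=1)·Q(t=1) = 562.48×6 + 2.84×145 + 2.66×85 + 14.66×46 + 597.70×14 = 3374.88 + 411.8 + 226.1 + 674.36 + 8367.8 = 13054.94
ΣP(t=1)·Q(t=0) = 562.48×6 + 2.84×124 + 2.66×71 + 14.66×39 + 597.70×12 = 3374.88 + 352.16 + 188.86 + 571.74 + 7172.4 = 11660.04
Index = 13054.94 / 11660.04 × 100 = 111.9631

112.0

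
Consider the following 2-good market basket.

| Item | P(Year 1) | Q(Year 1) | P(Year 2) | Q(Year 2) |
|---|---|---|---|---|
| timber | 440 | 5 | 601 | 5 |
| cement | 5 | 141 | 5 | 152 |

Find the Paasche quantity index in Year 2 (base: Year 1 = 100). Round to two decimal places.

Paasche quantity index uses current-period prices as weights.
ΣP(Year 2)·Q(Year 2) = 601×5 + 5×152 = 3005 + 760 = 3765
ΣP(Year 2)·Q(Year 1) = 601×5 + 5×141 = 3005 + 705 = 3710
Index = 3765 / 3710 × 100 = 101.4825

101.48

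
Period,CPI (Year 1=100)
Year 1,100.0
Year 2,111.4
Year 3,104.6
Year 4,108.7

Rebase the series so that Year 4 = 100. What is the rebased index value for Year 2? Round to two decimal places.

Rebased(Year 2) = 111.4 / 108.7 × 100 = 102.4839

102.48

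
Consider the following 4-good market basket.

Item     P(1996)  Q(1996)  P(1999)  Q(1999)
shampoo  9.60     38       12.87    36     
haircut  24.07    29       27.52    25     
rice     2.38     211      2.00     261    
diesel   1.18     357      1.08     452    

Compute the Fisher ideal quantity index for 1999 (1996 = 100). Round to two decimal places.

Laspeyres component (base-period weights):
ΣP(1996)Q(1999) = 9.60×36 + 24.07×25 + 2.38×261 + 1.18×452 = 345.6 + 601.75 + 621.18 + 533.36 = 2101.89
ΣP(1996)Q(1996) = 9.60×38 + 24.07×29 + 2.38×211 + 1.18×357 = 364.8 + 698.03 + 502.18 + 421.26 = 1986.27
L = 2101.89 / 1986.27 × 100 = 105.8210
Paasche component (current-period weights):
ΣP(1999)Q(1999) = 12.87×36 + 27.52×25 + 2.00×261 + 1.08×452 = 463.32 + 688 + 522 + 488.16 = 2161.48
ΣP(1999)Q(1996) = 12.87×38 + 27.52×29 + 2.00×211 + 1.08×357 = 489.06 + 798.08 + 422 + 385.56 = 2094.7
P = 2161.48 / 2094.7 × 100 = 103.1880
Fisher = √(L × P) = √(105.8210 × 103.1880) = 104.4962

104.50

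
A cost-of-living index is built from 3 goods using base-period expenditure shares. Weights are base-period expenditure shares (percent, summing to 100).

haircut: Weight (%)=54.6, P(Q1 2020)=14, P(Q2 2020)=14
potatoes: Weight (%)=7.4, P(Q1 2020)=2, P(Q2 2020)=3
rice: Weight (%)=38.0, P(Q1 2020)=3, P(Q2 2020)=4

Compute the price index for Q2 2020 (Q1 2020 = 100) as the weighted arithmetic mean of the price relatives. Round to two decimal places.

haircut: 54.6 × (14/14) = 54.6 × 1.000000 = 54.6000
potatoes: 7.4 × (3/2) = 7.4 × 1.500000 = 11.1000
rice: 38.0 × (4/3) = 38.0 × 1.333333 = 50.6667
Index = Σ wᵢ·(p₁ᵢ/p₀ᵢ) = 54.6000 + 11.1000 + 50.6667 = 116.3667

116.37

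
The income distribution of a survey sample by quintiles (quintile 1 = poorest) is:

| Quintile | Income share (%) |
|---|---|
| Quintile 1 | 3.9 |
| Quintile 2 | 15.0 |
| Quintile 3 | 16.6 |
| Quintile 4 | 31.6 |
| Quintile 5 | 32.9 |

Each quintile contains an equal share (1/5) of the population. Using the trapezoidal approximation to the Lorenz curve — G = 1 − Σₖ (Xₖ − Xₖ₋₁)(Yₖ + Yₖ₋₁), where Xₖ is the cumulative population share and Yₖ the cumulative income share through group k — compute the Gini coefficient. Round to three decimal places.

0.298

Cumulative income shares Yₖ: 0.0390, 0.1890, 0.3550, 0.6710, 1.0000
Σ (Xₖ−Xₖ₋₁)(Yₖ+Yₖ₋₁) = (1/5)(0.0390+0.0000) + (1/5)(0.1890+0.0390) + (1/5)(0.3550+0.1890) + (1/5)(0.6710+0.3550) + (1/5)(1.0000+0.6710)
  = 0.0078 + 0.0456 + 0.1088 + 0.2052 + 0.3342 = 0.7016
G = 1 − 0.7016 = 0.2984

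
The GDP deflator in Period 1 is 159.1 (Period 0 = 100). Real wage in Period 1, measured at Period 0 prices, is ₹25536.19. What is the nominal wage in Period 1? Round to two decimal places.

40628.08

Nominal = Real × (Index/100) = 25536.19 × (159.1/100)
        = 25536.19 × 1.591 = 40628.0783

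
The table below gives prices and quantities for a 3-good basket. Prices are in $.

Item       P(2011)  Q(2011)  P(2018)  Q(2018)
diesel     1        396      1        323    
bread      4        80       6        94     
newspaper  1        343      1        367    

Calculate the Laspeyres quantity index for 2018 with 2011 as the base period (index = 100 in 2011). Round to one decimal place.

Laspeyres quantity index uses base-period prices as weights.
ΣP(2011)·Q(2018) = 1×323 + 4×94 + 1×367 = 323 + 376 + 367 = 1066
ΣP(2011)·Q(2011) = 1×396 + 4×80 + 1×343 = 396 + 320 + 343 = 1059
Index = 1066 / 1059 × 100 = 100.6610

100.7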